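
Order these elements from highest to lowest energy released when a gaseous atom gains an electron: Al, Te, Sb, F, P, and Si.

F, Te, Si, Sb, P, Al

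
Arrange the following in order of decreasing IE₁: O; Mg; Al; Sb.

O is in period 2, group 16; Mg is in period 3, group 2; Al is in period 3, group 13; Sb is in period 5, group 15.
Removing the outermost electron gets harder across a period and easier down a group.
Here both period and group differ, so the two effects have to be weighed against each other.
Mg > Al: this pair runs against the simple trend — see the exception note.
Sb > Mg: the two effects oppose for this pair; the across-period effect wins (831 vs 738 kJ/mol).
O > Sb: both effects reinforce here, so O is clearly the higher of the two.
Note the exception: Mg has a higher first ionization energy than Al, contrary to the simple trend — Al's single 3p electron is easier to remove than one from Mg's filled 3s².
Approximate values (kJ/mol): O 1314, Mg 738, Al 578, Sb 831.
So from highest to lowest: O > Sb > Mg > Al.

O, Sb, Mg, Al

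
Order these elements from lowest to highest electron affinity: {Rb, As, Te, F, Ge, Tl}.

Tl, Rb, As, Ge, Te, F

F is in period 2, group 17; Ge is in period 4, group 14; As is in period 4, group 15; Rb is in period 5, group 1; Te is in period 5, group 16; Tl is in period 6, group 13.
Adding an electron releases more energy for atoms nearer the top right (short of the noble gases).
Here both period and group differ, so the two effects have to be weighed against each other.
Rb > Tl: period and group pull opposite ways; the down-group shift dominates (47 vs 19 kJ/mol).
As > Rb: relative to Rb, both the across-period and down-group shifts push As's electron affinity up.
Ge > As: this pair runs against the simple trend — see the exception note.
Te > Ge: period and group pull opposite ways; the across-period shift dominates (190 vs 119 kJ/mol).
F > Te: relative to Te, both the across-period and down-group shifts push F's electron affinity up.
Note the exception: Ge has a higher electron affinity than As, contrary to the simple trend — adding an electron to As's half-filled 4p³ is unfavourable, so Ge (4p²) has the more exothermic EA.
Tabulated electron affinity (kJ/mol): F 328, Ge 119, As 78, Rb 47, Te 190, Tl 19.
So from lowest to highest: Tl < Rb < As < Ge < Te < F.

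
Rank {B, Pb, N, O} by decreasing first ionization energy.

N > O > B > Pb

Removing the outermost electron gets harder across a period and easier down a group.
Here both period and group differ, so the two effects have to be weighed against each other.
B > Pb: the two effects oppose for this pair; the down-group effect wins (801 vs 716 kJ/mol).
O > B: both are in period 2; the period trend gives O the larger value.
N > O: this pair runs against the simple trend — see the exception note.
Note the exception: N has a higher first ionization energy than O, contrary to the simple trend — pairing an electron in O's 2p⁴ costs repulsion energy, so O ionizes more easily than half-filled N (2p³).
Tabulated first ionization energy (kJ/mol): B 801, N 1402, O 1314, Pb 716.
So from highest to lowest: N > O > B > Pb.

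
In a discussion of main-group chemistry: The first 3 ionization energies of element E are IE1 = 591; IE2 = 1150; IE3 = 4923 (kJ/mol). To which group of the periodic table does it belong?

Look for the largest jump between consecutive ionization energies: IE3/IE2 ≈ 4.3, far larger than any earlier ratio.
That jump marks the point where a core electron is being removed. So the atom has 2 valence electrons.
A main-group element with 2 valence electrons is in group 2.

Group 2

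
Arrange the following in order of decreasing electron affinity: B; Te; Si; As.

Electron affinity generally becomes more exothermic across a period toward the halogens and less exothermic down a group.
A diagonal step moves right (one effect) and down (the opposite effect) at once.
As > B: the two effects oppose for this pair; the across-period effect wins (78 vs 27 kJ/mol).
Si > As: the two effects oppose for this pair; the down-group effect wins (134 vs 78 kJ/mol).
Te > Si: the two effects oppose for this pair; the across-period effect wins (190 vs 134 kJ/mol).
For reference (kJ/mol): B 27, Si 134, As 78, Te 190.
So from highest to lowest: Te > Si > As > B.

Te > Si > As > B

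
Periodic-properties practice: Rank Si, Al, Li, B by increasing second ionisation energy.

Si < Al < B < Li

IE_2 is the cost of taking one more electron from the +1 cation: Si⁺ still has 3 valence electrons; Al⁺ still has 2 valence electrons; Li⁺ is the bare [He] core; B⁺ still has 2 valence electrons.
Pulling an electron out of a noble-gas core costs far more than removing a remaining valence electron, so Li sits at the high end of IE_2.
Valence configurations: Si⁺ [Ne]3s²3p¹, Al⁺ [Ne]3s², B⁺ [He]2s².
Si⁺ loses a lone 3p electron whereas Al⁺ must break into a filled 3s² pair, so IE_2(Al) > IE_2(Si) even though Si has the higher nuclear charge.
Approximate IE_2 values (kJ/mol): Si 1577, Al 1817, Li 7298, B 2427.
So the second ionization energies run Si < Al < B < Li.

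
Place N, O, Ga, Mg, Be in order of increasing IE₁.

Ga, Mg, Be, O, N

Be is in period 2, group 2; N is in period 2, group 15; O is in period 2, group 16; Mg is in period 3, group 2; Ga is in period 4, group 13.
First ionization energy rises across a period (greater Z_eff holds electrons more tightly) and falls down a group (valence electrons are farther from the nucleus).
Here both period and group differ, so the two effects have to be weighed against each other.
Mg > Ga: period and group pull opposite ways; the down-group shift dominates (738 vs 579 kJ/mol).
Be > Mg: Be sits above Mg in group 2, so the down-group effect alone puts Be higher.
O > Be: both are in period 2; the period trend gives O the larger value.
N > O: this pair runs against the simple trend — see the exception note.
Note the exception: N has a higher first ionization energy than O, contrary to the simple trend — pairing an electron in O's 2p⁴ costs repulsion energy, so O ionizes more easily than half-filled N (2p³).
Tabulated first ionization energy (kJ/mol): Be 900, N 1402, O 1314, Mg 738, Ga 579.
So from lowest to highest: Ga < Mg < Be < O < N.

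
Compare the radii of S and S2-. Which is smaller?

Forming S2- adds 2 electrons to S. More electron–electron repulsion in the same shell, with unchanged nuclear charge, lets the cloud expand.
An anion is larger than its parent atom: S2- > S.

S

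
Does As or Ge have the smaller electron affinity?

As

Ge is in period 4, group 14; As is in period 4, group 15.
Atoms with high Z_eff and room in the valence shell (especially the halogens) have the most exothermic electron affinities.
All lie in period 4; the across-period trend (electron affinity increases left to right) applies, with the exception below.
Note the exception: Ge has a higher electron affinity than As, contrary to the simple trend — adding an electron to As's half-filled 4p³ is unfavourable, so Ge (4p²) has the more exothermic EA.
Approximate values (kJ/mol): Ge 119, As 78.
So As has the smaller electron affinity (As < Ge).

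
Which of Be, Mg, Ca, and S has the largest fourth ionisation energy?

After 3 electrons have been removed, what remains? Be³⁺ is already 1 electron into the core; Mg³⁺ is already 1 electron into the core; Ca³⁺ is already 1 electron into the core; S³⁺ still has 3 valence electrons.
Core electrons are held far more tightly than valence electrons, so Ca, Mg and Be top the IE_4 order.
The numbers (kJ/mol): Be 21007, Mg 10543, Ca 6491, S 4556.
Hence IE_4: S < Ca < Mg < Be.

Be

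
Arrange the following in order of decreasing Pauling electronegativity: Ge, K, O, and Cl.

O > Cl > Ge > K

EN rises left→right (higher Z_eff, smaller atoms) and falls top→bottom (larger, more shielded atoms).
Neither a single period nor a single group — weigh both effects.
Ge > K: Ge lies to the right of K in period 4, so the across-period effect alone puts Ge higher.
Cl > Ge: both effects reinforce here, so Cl is clearly the higher of the two.
O > Cl: period and group pull opposite ways; the down-group shift dominates (3.44 vs 3.16).
Tabulated electronegativity (Pauling): O 3.44, Cl 3.16, K 0.82, Ge 2.01.
So from highest to lowest: O > Cl > Ge > K.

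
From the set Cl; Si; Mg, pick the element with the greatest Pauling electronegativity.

Mg is in period 3, group 2; Si is in period 3, group 14; Cl is in period 3, group 17.
Electronegativity increases across a period and decreases down a group, tracking effective nuclear charge and atomic size.
All lie in period 3, so electronegativity increases left to right.
The greatest Pauling electronegativity among these belongs to Cl.

Cl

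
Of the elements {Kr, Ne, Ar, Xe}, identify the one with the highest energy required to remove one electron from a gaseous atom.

Ne is in period 2, group 18; Ar is in period 3, group 18; Kr is in period 4, group 18; Xe is in period 5, group 18.
Across a period the outer electron is held more tightly (higher IE₁); down a group it sits in a higher shell, more shielded, and comes off more easily.
All are in group 18, so first ionization energy increases up the group.
The highest energy required to remove one electron from a gaseous atom among these belongs to Ne.

Ne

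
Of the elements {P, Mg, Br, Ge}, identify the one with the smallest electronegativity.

Mg is in period 3, group 2; P is in period 3, group 15; Ge is in period 4, group 14; Br is in period 4, group 17.
EN rises left→right (higher Z_eff, smaller atoms) and falls top→bottom (larger, more shielded atoms).
These span different periods and groups, so the two trends combine.
Ge > Mg: period and group pull opposite ways; the across-period shift dominates (2.01 vs 1.31).
P > Ge: relative to Ge, both the across-period and down-group shifts push P's electronegativity up.
Br > P: the two effects oppose for this pair; the across-period effect wins (2.96 vs 2.19).
Approximate values (Pauling): Mg 1.31, P 2.19, Ge 2.01, Br 2.96.
The smallest electronegativity among these belongs to Mg.

Mg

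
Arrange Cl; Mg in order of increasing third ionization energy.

Cl < Mg

Consider each +2 ion: Cl²⁺ still has 5 valence electrons; Mg²⁺ is the bare [Ne] core.
Pulling an electron out of a noble-gas core costs far more than removing a remaining valence electron, so Mg sits at the high end of IE_3.
Tabulated IE_3 (kJ/mol): Cl 3822, Mg 7733.
So the third ionization energies run Cl < Mg.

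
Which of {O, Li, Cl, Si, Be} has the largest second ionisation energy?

IE_2 is the cost of taking one more electron from the +1 cation: O⁺ still has 5 valence electrons; Li⁺ is the bare [He] core; Cl⁺ still has 6 valence electrons; Si⁺ still has 3 valence electrons; Be⁺ still has 1 valence electron.
Pulling an electron out of a noble-gas core costs far more than removing a remaining valence electron, so Li sits at the high end of IE_2.
Valence configurations: O⁺ [He]2s²2p³, Cl⁺ [Ne]3s²3p⁴, Si⁺ [Ne]3s²3p¹, Be⁺ [He]2s¹.
The numbers (kJ/mol): O 3388, Li 7298, Cl 2298, Si 1577, Be 1757.
Putting it together, IE_2: Si < Be < Cl < O < Li.

Li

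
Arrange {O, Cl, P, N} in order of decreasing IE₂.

O > N > Cl > P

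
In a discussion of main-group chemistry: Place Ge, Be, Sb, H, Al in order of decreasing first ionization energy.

H > Be > Sb > Ge > Al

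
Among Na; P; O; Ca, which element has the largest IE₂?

Na

The second ionization energy removes an electron from the +1 ion. For each element: Na⁺ is the bare [Ne] core; P⁺ still has 4 valence electrons; O⁺ still has 5 valence electrons; Ca⁺ still has 1 valence electron.
Breaking into a closed-shell core is much more expensive than removing a leftover valence electron — Na has the largest IE_2 here.
Valence configurations: P⁺ [Ne]3s²3p², O⁺ [He]2s²2p³, Ca⁺ [Ar]4s¹.
The numbers (kJ/mol): Na 4562, P 1907, O 3388, Ca 1145.
Putting it together, IE_2: Ca < P < O < Na.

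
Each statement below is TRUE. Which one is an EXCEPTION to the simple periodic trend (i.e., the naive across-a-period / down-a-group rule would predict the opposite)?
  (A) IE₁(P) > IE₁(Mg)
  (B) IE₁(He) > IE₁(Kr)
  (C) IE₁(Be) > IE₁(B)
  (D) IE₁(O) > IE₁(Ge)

The general trend: first ionisation energy increases across a period and decreases down a group.
(A) P (period 3, group 15) vs Mg (period 3, group 2): the stated order agrees with the simple trend.
(B) He (period 1, group 18) vs Kr (period 4, group 18): the stated order agrees with the simple trend.
(C) Be (period 2, group 2) vs B (period 2, group 13): the stated order contradicts the simple trend.
(D) O (period 2, group 16) vs Ge (period 4, group 14): the stated order agrees with the simple trend.
The exception is (C): removing B's lone 2p electron is easier than breaking Be's filled 2s².

(C)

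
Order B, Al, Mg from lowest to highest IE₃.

Al < B < Mg

After 2 electrons have been removed, what remains? B²⁺ still has 1 valence electron; Al²⁺ still has 1 valence electron; Mg²⁺ is the bare [Ne] core.
Pulling an electron out of a noble-gas core costs far more than removing a remaining valence electron, so Mg sits at the high end of IE_3.
Valence configurations: B²⁺ [He]2s¹, Al²⁺ [Ne]3s¹.
The numbers (kJ/mol): B 3660, Al 2745, Mg 7733.
Putting it together, IE_3: Al < B < Mg.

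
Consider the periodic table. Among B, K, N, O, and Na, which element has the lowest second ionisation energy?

B

Consider each +1 ion: B⁺ still has 2 valence electrons; K⁺ is the bare [Ar] core; N⁺ still has 4 valence electrons; O⁺ still has 5 valence electrons; Na⁺ is the bare [Ne] core.
Usually core removal costs more than valence removal, but here the competition is close: a tightly held n=2 valence electron can cost more to remove than an n=3 core electron, so the actual values have to decide it.
Valence configurations: B⁺ [He]2s², N⁺ [He]2s²2p², O⁺ [He]2s²2p³.
Approximate IE_2 values (kJ/mol): B 2427, K 3052, N 2856, O 3388, Na 4562.
Putting it together, IE_2: B < N < K < O < Na.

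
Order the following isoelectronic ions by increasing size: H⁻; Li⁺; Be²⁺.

Be²⁺ < Li⁺ < H⁻

All of these have 2 electrons, so size is governed by nuclear charge alone: the more protons, the stronger the pull on the same electron cloud, and the smaller the ion.
Nuclear charges: Be²⁺ (Z=4), Li⁺ (Z=3), H⁻ (Z=1).
Smallest to largest: Be²⁺ < Li⁺ < H⁻.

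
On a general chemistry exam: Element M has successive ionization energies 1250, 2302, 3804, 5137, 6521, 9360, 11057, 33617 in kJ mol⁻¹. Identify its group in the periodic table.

Look for the largest jump between consecutive ionization energies: IE8/IE7 ≈ 3.0, far larger than any earlier ratio.
That jump marks the point where a core electron is being removed. So the atom has 7 valence electrons.
A main-group element with 7 valence electrons is in group 17.

Group 17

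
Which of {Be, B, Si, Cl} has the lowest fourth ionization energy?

Si

After 3 electrons have been removed, what remains? Be³⁺ is already 1 electron into the core; B³⁺ is the bare [He] core; Si³⁺ still has 1 valence electron; Cl³⁺ still has 4 valence electrons.
Core electrons are held far more tightly than valence electrons, so Be and B top the IE_4 order.
Valence configurations: Si³⁺ [Ne]3s¹, Cl³⁺ [Ne]3s²3p².
Tabulated IE_4 (kJ/mol): Be 21007, B 25026, Si 4356, Cl 5159.
Putting it together, IE_4: Si < Cl < Be < B.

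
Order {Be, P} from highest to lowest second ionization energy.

Consider each +1 ion: Be⁺ still has 1 valence electron; P⁺ still has 4 valence electrons.
All are still removing valence electrons, so compare the +1 ions as you would atoms: IE_2 generally rises across a period (higher Z_eff) and falls down a group (larger shell), subject to the usual subshell exceptions.
Valence configurations: Be⁺ [He]2s¹, P⁺ [Ne]3s²3p².
Tabulated IE_2 (kJ/mol): Be 1757, P 1907.
Putting it together, IE_2: Be < P.

P, Be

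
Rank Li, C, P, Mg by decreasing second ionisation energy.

Li, C, P, Mg

IE_2 is the cost of taking one more electron from the +1 cation: Li⁺ is the bare [He] core; C⁺ still has 3 valence electrons; P⁺ still has 4 valence electrons; Mg⁺ still has 1 valence electron.
Core electrons are held far more tightly than valence electrons, so Li tops the IE_2 order.
Valence configurations: C⁺ [He]2s²2p¹, P⁺ [Ne]3s²3p², Mg⁺ [Ne]3s¹.
Tabulated IE_2 (kJ/mol): Li 7298, C 2353, P 1907, Mg 1451.
So the second ionization energies run Mg < P < C < Li.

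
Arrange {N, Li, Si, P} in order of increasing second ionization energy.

Si < P < N < Li

IE_2 is the cost of taking one more electron from the +1 cation: N⁺ still has 4 valence electrons; Li⁺ is the bare [He] core; Si⁺ still has 3 valence electrons; P⁺ still has 4 valence electrons.
Core electrons are held far more tightly than valence electrons, so Li tops the IE_2 order.
Valence configurations: N⁺ [He]2s²2p², Si⁺ [Ne]3s²3p¹, P⁺ [Ne]3s²3p².
Tabulated IE_2 (kJ/mol): N 2856, Li 7298, Si 1577, P 1907.
Overall IE_2 order: Si < P < N < Li.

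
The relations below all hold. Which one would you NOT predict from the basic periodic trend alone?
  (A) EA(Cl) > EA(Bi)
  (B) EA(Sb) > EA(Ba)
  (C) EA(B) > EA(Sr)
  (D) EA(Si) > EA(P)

The general trend: electron affinity increases across a period and decreases down a group.
(A) Cl (period 3, group 17) vs Bi (period 6, group 15): the stated order agrees with the simple trend.
(B) Sb (period 5, group 15) vs Ba (period 6, group 2): the stated order agrees with the simple trend.
(C) B (period 2, group 13) vs Sr (period 5, group 2): the stated order agrees with the simple trend.
(D) Si (period 3, group 14) vs P (period 3, group 15): the stated order contradicts the simple trend.
The exception is (D): adding an electron to P's half-filled 3p³ is unfavourable, so Si (3p²) has the more exothermic EA.

(D)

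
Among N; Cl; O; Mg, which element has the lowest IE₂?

Mg

The second ionization energy removes an electron from the +1 ion. For each element: N⁺ still has 4 valence electrons; Cl⁺ still has 6 valence electrons; O⁺ still has 5 valence electrons; Mg⁺ still has 1 valence electron.
All are still removing valence electrons, so compare the +1 ions as you would atoms: IE_2 generally rises across a period (higher Z_eff) and falls down a group (larger shell), subject to the usual subshell exceptions.
Valence configurations: N⁺ [He]2s²2p², Cl⁺ [Ne]3s²3p⁴, O⁺ [He]2s²2p³, Mg⁺ [Ne]3s¹.
The numbers (kJ/mol): N 2856, Cl 2298, O 3388, Mg 1451.
Hence IE_2: Mg < Cl < N < O.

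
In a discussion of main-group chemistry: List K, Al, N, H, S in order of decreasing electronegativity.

H is in period 1, group 1; N is in period 2, group 15; Al is in period 3, group 13; S is in period 3, group 16; K is in period 4, group 1.
Electronegativity increases across a period and decreases down a group, tracking effective nuclear charge and atomic size.
Here both period and group differ, so the two effects have to be weighed against each other.
Al > K: both effects reinforce here, so Al is clearly the higher of the two.
H > Al: period and group pull opposite ways; the down-group shift dominates (2.20 vs 1.61).
S > H: period and group pull opposite ways; the across-period shift dominates (2.58 vs 2.20).
N > S: the two effects oppose for this pair; the down-group effect wins (3.04 vs 2.58).
Approximate values (Pauling): H 2.20, N 3.04, Al 1.61, S 2.58, K 0.82.
So from highest to lowest: N > S > H > Al > K.

N, S, H, Al, K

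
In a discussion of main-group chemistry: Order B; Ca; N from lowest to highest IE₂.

After 1 electron has been removed, what remains? B⁺ still has 2 valence electrons; Ca⁺ still has 1 valence electron; N⁺ still has 4 valence electrons.
All are still removing valence electrons, so compare the +1 ions as you would atoms: IE_2 generally rises across a period (higher Z_eff) and falls down a group (larger shell), subject to the usual subshell exceptions.
Valence configurations: B⁺ [He]2s², Ca⁺ [Ar]4s¹, N⁺ [He]2s²2p².
The numbers (kJ/mol): B 2427, Ca 1145, N 2856.
So the second ionization energies run Ca < B < N.

Ca, B, N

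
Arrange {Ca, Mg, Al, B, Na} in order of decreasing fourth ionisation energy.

IE_4 is the cost of taking one more electron from the +3 cation: Ca³⁺ is already 1 electron into the core; Mg³⁺ is already 1 electron into the core; Al³⁺ is the bare [Ne] core; B³⁺ is the bare [He] core; Na³⁺ is already 2 electrons into the core.
All of these are removing an electron from a noble-gas core or deeper; the smaller core (lower principal quantum number) is held far more tightly, and within a period the higher nuclear charge binds the same core more tightly.
Approximate IE_4 values (kJ/mol): Ca 6491, Mg 10543, Al 11577, B 25026, Na 9543.
So the fourth ionization energies run Ca < Na < Mg < Al < B.

B, Al, Mg, Na, Ca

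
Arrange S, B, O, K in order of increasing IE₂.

The second ionization energy removes an electron from the +1 ion. For each element: S⁺ still has 5 valence electrons; B⁺ still has 2 valence electrons; O⁺ still has 5 valence electrons; K⁺ is the bare [Ar] core.
Usually core removal costs more than valence removal, but here the competition is close: a tightly held n=2 valence electron can cost more to remove than an n=3 core electron, so the actual values have to decide it.
Valence configurations: S⁺ [Ne]3s²3p³, B⁺ [He]2s², O⁺ [He]2s²2p³.
Approximate IE_2 values (kJ/mol): S 2252, B 2427, O 3388, K 3052.
Putting it together, IE_2: S < B < K < O.

S < B < K < O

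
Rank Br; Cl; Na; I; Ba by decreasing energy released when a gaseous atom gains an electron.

Cl > Br > I > Na > Ba

Na is in period 3, group 1; Cl is in period 3, group 17; Br is in period 4, group 17; I is in period 5, group 17; Ba is in period 6, group 2.
EA tends to increase across a period and decrease down a group, though the pattern is less regular than for IE or radius.
These span different periods and groups, so the two trends combine.
Na > Ba: period and group pull opposite ways; the down-group shift dominates (53 vs 14 kJ/mol).
I > Na: period and group pull opposite ways; the across-period shift dominates (295 vs 53 kJ/mol).
Br > I: they share group 17; the group trend gives Br the larger value.
Cl > Br: they share group 17; the group trend gives Cl the larger value.
Tabulated electron affinity (kJ/mol): Na 53, Cl 349, Br 325, I 295, Ba 14.
So from highest to lowest: Cl > Br > I > Na > Ba.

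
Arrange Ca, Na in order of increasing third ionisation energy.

Ca < Na

Consider each +2 ion: Ca²⁺ is the bare [Ar] core; Na²⁺ is already 1 electron into the core.
All of these are removing an electron from a noble-gas core or deeper; the smaller core (lower principal quantum number) is held far more tightly, and within a period the higher nuclear charge binds the same core more tightly.
The numbers (kJ/mol): Ca 4912, Na 6910.
Hence IE_3: Ca < Na.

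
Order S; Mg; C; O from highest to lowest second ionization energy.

O, C, S, Mg

Consider each +1 ion: S⁺ still has 5 valence electrons; Mg⁺ still has 1 valence electron; C⁺ still has 3 valence electrons; O⁺ still has 5 valence electrons.
All are still removing valence electrons, so compare the +1 ions as you would atoms: IE_2 generally rises across a period (higher Z_eff) and falls down a group (larger shell), subject to the usual subshell exceptions.
Valence configurations: S⁺ [Ne]3s²3p³, Mg⁺ [Ne]3s¹, C⁺ [He]2s²2p¹, O⁺ [He]2s²2p³.
The numbers (kJ/mol): S 2252, Mg 1451, C 2353, O 3388.
Overall IE_2 order: Mg < S < C < O.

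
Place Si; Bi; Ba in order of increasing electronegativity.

Si is in period 3, group 14; Ba is in period 6, group 2; Bi is in period 6, group 15.
Atoms toward the upper right of the periodic table pull bonding electrons most strongly.
Neither a single period nor a single group — weigh both effects.
Si > Ba: both effects reinforce here, so Si is clearly the higher of the two.
Bi > Si: the two effects oppose for this pair; the across-period effect wins (2.02 vs 1.90).
Tabulated electronegativity (Pauling): Si 1.90, Ba 0.89, Bi 2.02.
So from lowest to highest: Ba < Si < Bi.

Ba < Si < Bi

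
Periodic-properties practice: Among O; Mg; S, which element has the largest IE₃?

IE_3 is the cost of taking one more electron from the +2 cation: O²⁺ still has 4 valence electrons; Mg²⁺ is the bare [Ne] core; S²⁺ still has 4 valence electrons.
Core electrons are held far more tightly than valence electrons, so Mg tops the IE_3 order.
Valence configurations: O²⁺ [He]2s²2p², S²⁺ [Ne]3s²3p².
The numbers (kJ/mol): O 5300, Mg 7733, S 3357.
Hence IE_3: S < O < Mg.

Mg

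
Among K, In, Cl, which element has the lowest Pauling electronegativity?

Cl is in period 3, group 17; K is in period 4, group 1; In is in period 5, group 13.
Atoms toward the upper right of the periodic table pull bonding electrons most strongly.
Neither a single period nor a single group — weigh both effects.
In > K: period and group pull opposite ways; the across-period shift dominates (1.78 vs 0.82).
Cl > In: relative to In, both the across-period and down-group shifts push Cl's electronegativity up.
Approximate values (Pauling): Cl 3.16, K 0.82, In 1.78.
The lowest Pauling electronegativity among these belongs to K.

K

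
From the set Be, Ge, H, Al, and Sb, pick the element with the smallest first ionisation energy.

Al

H is in period 1, group 1; Be is in period 2, group 2; Al is in period 3, group 13; Ge is in period 4, group 14; Sb is in period 5, group 15.
Across a period the outer electron is held more tightly (higher IE₁); down a group it sits in a higher shell, more shielded, and comes off more easily.
These sit on a diagonal, where the across-period and down-group effects partly cancel.
Ge > Al: the two effects oppose for this pair; the across-period effect wins (762 vs 578 kJ/mol).
Sb > Ge: period and group pull opposite ways; the across-period shift dominates (831 vs 762 kJ/mol).
Be > Sb: the two effects oppose for this pair; the down-group effect wins (900 vs 831 kJ/mol).
H > Be: period and group pull opposite ways; the down-group shift dominates (1312 vs 900 kJ/mol).
For reference (kJ/mol): H 1312, Be 900, Al 578, Ge 762, Sb 831.
The smallest first ionisation energy among these belongs to Al.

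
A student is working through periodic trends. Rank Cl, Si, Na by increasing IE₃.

Si, Cl, Na

After 2 electrons have been removed, what remains? Cl²⁺ still has 5 valence electrons; Si²⁺ still has 2 valence electrons; Na²⁺ is already 1 electron into the core.
Core electrons are held far more tightly than valence electrons, so Na tops the IE_3 order.
Valence configurations: Cl²⁺ [Ne]3s²3p³, Si²⁺ [Ne]3s².
Approximate IE_3 values (kJ/mol): Cl 3822, Si 3232, Na 6910.
Putting it together, IE_3: Si < Cl < Na.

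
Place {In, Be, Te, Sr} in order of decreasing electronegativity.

Be is in period 2, group 2; Sr is in period 5, group 2; In is in period 5, group 13; Te is in period 5, group 16.
EN rises left→right (higher Z_eff, smaller atoms) and falls top→bottom (larger, more shielded atoms).
These span different periods and groups, so the two trends combine.
Be > Sr: they share group 2; the group trend gives Be the larger value.
In > Be: the two effects oppose for this pair; the across-period effect wins (1.78 vs 1.57).
Te > In: Te lies to the right of In in period 5, so the across-period effect alone puts Te higher.
Approximate values (Pauling): Be 1.57, Sr 0.95, In 1.78, Te 2.10.
So from highest to lowest: Te > In > Be > Sr.

Te, In, Be, Sr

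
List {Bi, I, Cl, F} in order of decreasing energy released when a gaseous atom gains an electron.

F is in period 2, group 17; Cl is in period 3, group 17; I is in period 5, group 17; Bi is in period 6, group 15.
Adding an electron releases more energy for atoms nearer the top right (short of the noble gases).
These span different periods and groups, so the two trends combine.
I > Bi: both effects reinforce here, so I is clearly the higher of the two.
F > I: they share group 17; the group trend gives F the larger value.
Cl > F: this pair runs against the simple trend — see the exception note.
Note the exception: Cl has a higher electron affinity than F, contrary to the simple trend — F's small 2p subshell makes the incoming electron feel strong e⁻–e⁻ repulsion, so Cl actually releases more energy on gaining an electron.
Approximate values (kJ/mol): F 328, Cl 349, I 295, Bi 91.
So from highest to lowest: Cl > F > I > Bi.

Cl > F > I > Bi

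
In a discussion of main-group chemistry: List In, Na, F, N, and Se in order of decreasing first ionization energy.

F, N, Se, In, Na

Removing the outermost electron gets harder across a period and easier down a group.
Neither a single period nor a single group — weigh both effects.
In > Na: period and group pull opposite ways; the across-period shift dominates (558 vs 496 kJ/mol).
Se > In: relative to In, both the across-period and down-group shifts push Se's first ionization energy up.
N > Se: the two effects oppose for this pair; the down-group effect wins (1402 vs 941 kJ/mol).
F > N: F lies to the right of N in period 2, so the across-period effect alone puts F higher.
For reference (kJ/mol): N 1402, F 1681, Na 496, Se 941, In 558.
So from highest to lowest: F > N > Se > In > Na.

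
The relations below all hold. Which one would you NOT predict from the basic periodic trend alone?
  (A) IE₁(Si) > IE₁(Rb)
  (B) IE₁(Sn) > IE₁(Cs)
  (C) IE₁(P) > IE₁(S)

The general trend: first ionisation energy increases across a period and decreases down a group.
(A) Si (period 3, group 14) vs Rb (period 5, group 1): the stated order agrees with the simple trend.
(B) Sn (period 5, group 14) vs Cs (period 6, group 1): the stated order agrees with the simple trend.
(C) P (period 3, group 15) vs S (period 3, group 16): the stated order contradicts the simple trend.
The exception is (C): S (3p⁴) ionizes more easily than half-filled P (3p³) because the paired 3p electron in S is pushed out by e⁻–e⁻ repulsion.

(C)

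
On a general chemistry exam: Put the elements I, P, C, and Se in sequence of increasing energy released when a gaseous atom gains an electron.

P < C < Se < I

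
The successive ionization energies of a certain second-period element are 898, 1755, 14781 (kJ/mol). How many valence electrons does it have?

2

Look for the largest jump between consecutive ionization energies: IE3/IE2 ≈ 8.4, far larger than any earlier ratio.
That jump marks the point where a core electron is being removed. So the atom has 2 valence electrons.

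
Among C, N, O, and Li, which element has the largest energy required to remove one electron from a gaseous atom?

N

Li is in period 2, group 1; C is in period 2, group 14; N is in period 2, group 15; O is in period 2, group 16.
First ionization energy rises across a period (greater Z_eff holds electrons more tightly) and falls down a group (valence electrons are farther from the nucleus).
All lie in period 2; the across-period trend (first ionization energy increases left to right) applies, with the exception below.
Note the exception: N has a higher first ionization energy than O, contrary to the simple trend — pairing an electron in O's 2p⁴ costs repulsion energy, so O ionizes more easily than half-filled N (2p³).
Approximate values (kJ/mol): Li 520, C 1086, N 1402, O 1314.
The largest energy required to remove one electron from a gaseous atom among these belongs to N.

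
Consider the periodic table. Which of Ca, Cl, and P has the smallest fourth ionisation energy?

After 3 electrons have been removed, what remains? Ca³⁺ is already 1 electron into the core; Cl³⁺ still has 4 valence electrons; P³⁺ still has 2 valence electrons.
Core electrons are held far more tightly than valence electrons, so Ca tops the IE_4 order.
Valence configurations: Cl³⁺ [Ne]3s²3p², P³⁺ [Ne]3s².
Approximate IE_4 values (kJ/mol): Ca 6491, Cl 5159, P 4964.
Hence IE_4: P < Cl < Ca.

P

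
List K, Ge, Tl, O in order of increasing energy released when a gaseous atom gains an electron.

Tl < K < Ge < O

O is in period 2, group 16; K is in period 4, group 1; Ge is in period 4, group 14; Tl is in period 6, group 13.
EA tends to increase across a period and decrease down a group, though the pattern is less regular than for IE or radius.
These span different periods and groups, so the two trends combine.
K > Tl: the two effects oppose for this pair; the down-group effect wins (48 vs 19 kJ/mol).
Ge > K: Ge lies to the right of K in period 4, so the across-period effect alone puts Ge higher.
O > Ge: relative to Ge, both the across-period and down-group shifts push O's electron affinity up.
For reference (kJ/mol): O 141, K 48, Ge 119, Tl 19.
So from lowest to highest: Tl < K < Ge < O.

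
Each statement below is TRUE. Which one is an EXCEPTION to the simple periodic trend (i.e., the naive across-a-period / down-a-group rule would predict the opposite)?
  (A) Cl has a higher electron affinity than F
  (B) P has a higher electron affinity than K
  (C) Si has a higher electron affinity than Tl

The general trend: electron affinity increases across a period and decreases down a group.
(A) Cl (period 3, group 17) vs F (period 2, group 17): the stated order contradicts the simple trend.
(B) P (period 3, group 15) vs K (period 4, group 1): the stated order agrees with the simple trend.
(C) Si (period 3, group 14) vs Tl (period 6, group 13): the stated order agrees with the simple trend.
The exception is (A): F's small 2p subshell makes the incoming electron feel strong e⁻–e⁻ repulsion, so Cl actually releases more energy on gaining an electron.

(A)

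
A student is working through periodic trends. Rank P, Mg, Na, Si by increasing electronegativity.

Na < Mg < Si < P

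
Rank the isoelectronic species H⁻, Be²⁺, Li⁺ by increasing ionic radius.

Be²⁺, Li⁺, H⁻

All of these have 2 electrons, so size is governed by nuclear charge alone: the more protons, the stronger the pull on the same electron cloud, and the smaller the ion.
Nuclear charges: Be²⁺ (Z=4), Li⁺ (Z=3), H⁻ (Z=1).
Smallest to largest: Be²⁺ < Li⁺ < H⁻.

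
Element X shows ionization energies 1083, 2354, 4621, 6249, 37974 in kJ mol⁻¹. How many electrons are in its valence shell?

Look for the largest jump between consecutive ionization energies: IE5/IE4 ≈ 6.1, far larger than any earlier ratio.
That jump marks the point where a core electron is being removed. So the atom has 4 valence electrons.

4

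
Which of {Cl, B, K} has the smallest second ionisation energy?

After 1 electron has been removed, what remains? Cl⁺ still has 6 valence electrons; B⁺ still has 2 valence electrons; K⁺ is the bare [Ar] core.
Core electrons are held far more tightly than valence electrons, so K tops the IE_2 order.
Valence configurations: Cl⁺ [Ne]3s²3p⁴, B⁺ [He]2s².
Tabulated IE_2 (kJ/mol): Cl 2298, B 2427, K 3052.
So the second ionization energies run Cl < B < K.

Cl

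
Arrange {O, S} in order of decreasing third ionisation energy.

IE_3 is the cost of taking one more electron from the +2 cation: O²⁺ still has 4 valence electrons; S²⁺ still has 4 valence electrons.
All are still removing valence electrons, so compare the +2 ions as you would atoms: IE_3 generally rises across a period (higher Z_eff) and falls down a group (larger shell), subject to the usual subshell exceptions.
Valence configurations: O²⁺ [He]2s²2p², S²⁺ [Ne]3s²3p².
The numbers (kJ/mol): O 5300, S 3357.
So the third ionization energies run S < O.

O > S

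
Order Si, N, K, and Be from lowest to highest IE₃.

Si < K < N < Be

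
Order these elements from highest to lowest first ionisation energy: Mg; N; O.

Removing the outermost electron gets harder across a period and easier down a group.
Here both period and group differ, so the two effects have to be weighed against each other.
O > Mg: both effects reinforce here, so O is clearly the higher of the two.
N > O: this pair runs against the simple trend — see the exception note.
Note the exception: N has a higher first ionization energy than O, contrary to the simple trend — pairing an electron in O's 2p⁴ costs repulsion energy, so O ionizes more easily than half-filled N (2p³).
Tabulated first ionization energy (kJ/mol): N 1402, O 1314, Mg 738.
So from highest to lowest: N > O > Mg.

N > O > Mg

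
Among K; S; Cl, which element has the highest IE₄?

K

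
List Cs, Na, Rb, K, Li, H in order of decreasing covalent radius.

Cs > Rb > K > Na > Li > H

Across a period the added protons contract the valence shell; down a group each new principal shell makes the atom larger.
All are in group 1, so atomic radius increases down the group.
So from largest to smallest: Cs > Rb > K > Na > Li > H.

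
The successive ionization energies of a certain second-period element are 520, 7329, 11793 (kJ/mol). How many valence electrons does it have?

Look for the largest jump between consecutive ionization energies: IE2/IE1 ≈ 14.1, far larger than any earlier ratio.
That jump marks the point where a core electron is being removed. So the atom has 1 valence electron.

1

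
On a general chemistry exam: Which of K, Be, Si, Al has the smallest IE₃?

Al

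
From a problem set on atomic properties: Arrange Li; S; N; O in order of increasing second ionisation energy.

S < N < O < Li

After 1 electron has been removed, what remains? Li⁺ is the bare [He] core; S⁺ still has 5 valence electrons; N⁺ still has 4 valence electrons; O⁺ still has 5 valence electrons.
Core electrons are held far more tightly than valence electrons, so Li tops the IE_2 order.
Valence configurations: S⁺ [Ne]3s²3p³, N⁺ [He]2s²2p², O⁺ [He]2s²2p³.
Approximate IE_2 values (kJ/mol): Li 7298, S 2252, N 2856, O 3388.
So the second ionization energies run S < N < O < Li.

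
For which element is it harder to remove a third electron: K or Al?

The third ionization energy removes an electron from the +2 ion. For each element: K²⁺ is already 1 electron into the core; Al²⁺ still has 1 valence electron.
Core electrons are held far more tightly than valence electrons, so K tops the IE_3 order.
Approximate IE_3 values (kJ/mol): K 4420, Al 2745.
Hence IE_3: Al < K.

K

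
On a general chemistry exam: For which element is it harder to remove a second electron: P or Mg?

After 1 electron has been removed, what remains? P⁺ still has 4 valence electrons; Mg⁺ still has 1 valence electron.
All are still removing valence electrons, so compare the +1 ions as you would atoms: IE_2 generally rises across a period (higher Z_eff) and falls down a group (larger shell), subject to the usual subshell exceptions.
Valence configurations: P⁺ [Ne]3s²3p², Mg⁺ [Ne]3s¹.
The numbers (kJ/mol): P 1907, Mg 1451.
Putting it together, IE_2: Mg < P.

P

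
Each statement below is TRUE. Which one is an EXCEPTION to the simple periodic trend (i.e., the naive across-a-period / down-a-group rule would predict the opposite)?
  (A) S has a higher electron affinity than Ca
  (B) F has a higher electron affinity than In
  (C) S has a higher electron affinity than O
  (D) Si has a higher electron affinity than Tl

(C)

The general trend: electron affinity increases across a period and decreases down a group.
(A) S (period 3, group 16) vs Ca (period 4, group 2): the stated order agrees with the simple trend.
(B) F (period 2, group 17) vs In (period 5, group 13): the stated order agrees with the simple trend.
(C) S (period 3, group 16) vs O (period 2, group 16): the stated order contradicts the simple trend.
(D) Si (period 3, group 14) vs Tl (period 6, group 13): the stated order agrees with the simple trend.
The exception is (C): the compact 2p subshell of O repels the added electron more than S's larger 3p does.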